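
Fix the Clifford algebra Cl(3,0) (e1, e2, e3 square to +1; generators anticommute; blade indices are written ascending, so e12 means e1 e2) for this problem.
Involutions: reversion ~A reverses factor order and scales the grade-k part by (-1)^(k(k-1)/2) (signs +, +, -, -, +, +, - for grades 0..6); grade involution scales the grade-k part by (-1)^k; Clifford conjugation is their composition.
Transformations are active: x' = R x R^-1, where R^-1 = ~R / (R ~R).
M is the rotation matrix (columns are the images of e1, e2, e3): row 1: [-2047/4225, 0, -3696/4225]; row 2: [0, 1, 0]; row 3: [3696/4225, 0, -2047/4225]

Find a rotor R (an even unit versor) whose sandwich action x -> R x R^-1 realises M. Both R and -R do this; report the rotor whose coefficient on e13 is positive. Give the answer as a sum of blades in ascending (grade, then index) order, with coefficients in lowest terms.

Method: write R = a + b12*e12 + b13*e13 + b23*e23 with a^2 + b12^2 + b13^2 + b23^2 = 1 (so R^-1 = ~R). Expanding the columns R e_j ~R gives tr M = 4a^2 - 1 and, from the antisymmetric part, M21 - M12 = -4a*b12, M13 - M31 = 4a*b13, M32 - M23 = -4a*b23.
Here tr M = 131/4225, so a^2 = (1 + tr M)/4 = 1089/4225 and a = ±33/65. Taking a = 33/65: M21 - M12 = 0, M13 - M31 = -7392/4225, M32 - M23 = 0, giving b12 = 0, b13 = -56/65, b23 = 0, i.e. R = 33/65 - 56/65*e13.
Its e13 coefficient is negative, so report the other preimage -R.
Answer: -33/65 + 56/65*e13. Recall the cover is two-to-one: with M of trace 131/4225, both preimages act alike, and the stated e13 sign chooses the sheet.


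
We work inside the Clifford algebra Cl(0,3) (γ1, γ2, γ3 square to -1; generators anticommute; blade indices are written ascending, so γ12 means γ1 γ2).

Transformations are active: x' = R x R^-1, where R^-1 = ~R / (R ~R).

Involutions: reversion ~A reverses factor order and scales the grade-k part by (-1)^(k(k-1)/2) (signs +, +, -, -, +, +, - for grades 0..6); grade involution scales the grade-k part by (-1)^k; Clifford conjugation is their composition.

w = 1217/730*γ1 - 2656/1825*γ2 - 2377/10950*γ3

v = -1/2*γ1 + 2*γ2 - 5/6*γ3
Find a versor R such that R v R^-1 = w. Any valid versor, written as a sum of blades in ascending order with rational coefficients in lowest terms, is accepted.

Key observation: q(v) = q(w) = -89/18 (sandwiches preserve the norm), so R = v + w = 426/365*γ1 + 994/1825*γ2 - 1917/1825*γ3 works whenever it is invertible — the component of v along it is kept and (v - w)/2 reverses, sending v to w.
Answer: 426/365*γ1 + 994/1825*γ2 - 1917/1825*γ3


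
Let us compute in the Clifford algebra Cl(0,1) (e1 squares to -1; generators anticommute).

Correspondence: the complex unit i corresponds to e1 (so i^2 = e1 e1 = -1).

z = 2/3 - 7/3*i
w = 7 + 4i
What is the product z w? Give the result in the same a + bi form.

In blades: z = 2/3 - 7/3*e1, w = 7 + 4*e1.
Distribute z over w term by term (generator squares from the signature, products reordered to ascending indices): (2/3)*w = 14/3 + 8/3*e1; (-7/3*e1)*w = 28/3 - 49/3*e1.
Sum: 14 - 41/3*e1; translating back through the correspondence:
Answer: 14 - 41/3*i


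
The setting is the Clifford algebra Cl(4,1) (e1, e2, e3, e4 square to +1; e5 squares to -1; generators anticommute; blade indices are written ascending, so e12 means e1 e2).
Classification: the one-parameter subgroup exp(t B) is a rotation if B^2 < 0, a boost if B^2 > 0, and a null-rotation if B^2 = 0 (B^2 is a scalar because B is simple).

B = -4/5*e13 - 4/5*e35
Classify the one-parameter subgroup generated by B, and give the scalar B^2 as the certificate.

B^2 term by term: the squares give (-4/5)^2*(e13)^2 + (-4/5)^2*(e35)^2 = 16/25*(-1) + 16/25*(+1) = 0 (each basis 2-blade squares to minus the product of its generators' squares); cross terms between blades sharing an index anticommute and cancel. So B^2 = 0.
Answer: null-rotation, certificate B^2 = 0. Certificate logic: 0 is a conjugation-invariant scalar, so its sign fixes rotation versus boost versus null-rotation outright.


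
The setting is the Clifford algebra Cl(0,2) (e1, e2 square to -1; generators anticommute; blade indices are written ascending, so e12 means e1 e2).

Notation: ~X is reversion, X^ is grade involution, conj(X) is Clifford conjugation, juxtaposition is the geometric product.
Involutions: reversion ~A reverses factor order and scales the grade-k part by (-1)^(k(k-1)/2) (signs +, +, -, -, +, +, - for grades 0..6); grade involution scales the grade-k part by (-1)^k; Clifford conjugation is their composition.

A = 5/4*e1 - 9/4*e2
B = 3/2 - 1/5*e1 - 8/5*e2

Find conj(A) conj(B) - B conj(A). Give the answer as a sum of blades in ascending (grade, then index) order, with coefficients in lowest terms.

first term: -67/20 - 15/8*e1 + 27/8*e2 - 49/20*e12
second term: 67/20 - 15/8*e1 + 27/8*e2 - 49/20*e12
Answer: -67/10


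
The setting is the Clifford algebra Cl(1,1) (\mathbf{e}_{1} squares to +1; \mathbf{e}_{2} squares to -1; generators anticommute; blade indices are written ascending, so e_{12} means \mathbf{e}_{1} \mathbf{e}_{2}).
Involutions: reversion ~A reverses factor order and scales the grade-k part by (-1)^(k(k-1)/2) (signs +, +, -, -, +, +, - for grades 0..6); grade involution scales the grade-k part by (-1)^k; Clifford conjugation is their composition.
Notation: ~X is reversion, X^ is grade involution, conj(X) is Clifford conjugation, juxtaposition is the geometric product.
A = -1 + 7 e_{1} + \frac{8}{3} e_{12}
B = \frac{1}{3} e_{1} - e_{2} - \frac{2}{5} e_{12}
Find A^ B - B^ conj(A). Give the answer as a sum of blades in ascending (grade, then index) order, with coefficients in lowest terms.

first term: -\frac{17}{5} + \frac{7}{3} e_{1} + \frac{131}{45} e_{2} + \frac{37}{5} e_{12}
second term: \frac{17}{5} - \frac{7}{3} e_{1} - \frac{131}{45} e_{2} + \frac{37}{5} e_{12}
Answer: -\frac{34}{5} + \frac{14}{3} e_{1} + \frac{262}{45} e_{2}


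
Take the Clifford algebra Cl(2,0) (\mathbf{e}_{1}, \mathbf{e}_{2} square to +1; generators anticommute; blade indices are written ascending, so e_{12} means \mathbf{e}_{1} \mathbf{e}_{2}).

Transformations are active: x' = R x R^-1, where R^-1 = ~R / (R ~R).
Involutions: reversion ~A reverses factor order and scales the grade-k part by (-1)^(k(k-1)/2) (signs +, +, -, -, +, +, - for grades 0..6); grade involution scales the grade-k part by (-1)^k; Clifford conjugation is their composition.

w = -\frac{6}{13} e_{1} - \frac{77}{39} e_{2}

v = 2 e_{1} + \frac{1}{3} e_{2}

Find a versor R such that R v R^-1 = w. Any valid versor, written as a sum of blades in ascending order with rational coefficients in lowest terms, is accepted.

The midline construction: v and w both square to \frac{37}{9}, so reflecting in their sum \frac{20}{13} e_{1} - \frac{64}{39} e_{2} exchanges them.
Answer: \frac{20}{13} e_{1} - \frac{64}{39} e_{2}


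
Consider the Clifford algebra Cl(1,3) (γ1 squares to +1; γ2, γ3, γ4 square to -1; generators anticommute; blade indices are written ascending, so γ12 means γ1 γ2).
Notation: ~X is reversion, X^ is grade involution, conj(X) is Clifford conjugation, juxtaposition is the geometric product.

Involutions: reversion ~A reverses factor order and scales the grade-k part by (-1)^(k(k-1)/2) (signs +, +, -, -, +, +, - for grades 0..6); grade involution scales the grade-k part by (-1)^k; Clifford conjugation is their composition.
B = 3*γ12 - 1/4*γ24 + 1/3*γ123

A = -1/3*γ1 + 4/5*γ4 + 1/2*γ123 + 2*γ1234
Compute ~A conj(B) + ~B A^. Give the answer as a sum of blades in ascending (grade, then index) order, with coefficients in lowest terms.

first term: 1/6 + 6/5*γ2 + 3/2*γ3 + 2/3*γ4 + 1/2*γ13 - 1/9*γ23 - 6*γ34 - 149/60*γ124 - 1/8*γ134 - 4/15*γ1234
second term: -1/6 + 6/5*γ2 + 3/2*γ3 + 2/3*γ4 + 1/2*γ13 - 1/9*γ23 - 6*γ34 + 149/60*γ124 + 1/8*γ134 + 4/15*γ1234
Answer: 12/5*γ2 + 3*γ3 + 4/3*γ4 + γ13 - 2/9*γ23 - 12*γ34


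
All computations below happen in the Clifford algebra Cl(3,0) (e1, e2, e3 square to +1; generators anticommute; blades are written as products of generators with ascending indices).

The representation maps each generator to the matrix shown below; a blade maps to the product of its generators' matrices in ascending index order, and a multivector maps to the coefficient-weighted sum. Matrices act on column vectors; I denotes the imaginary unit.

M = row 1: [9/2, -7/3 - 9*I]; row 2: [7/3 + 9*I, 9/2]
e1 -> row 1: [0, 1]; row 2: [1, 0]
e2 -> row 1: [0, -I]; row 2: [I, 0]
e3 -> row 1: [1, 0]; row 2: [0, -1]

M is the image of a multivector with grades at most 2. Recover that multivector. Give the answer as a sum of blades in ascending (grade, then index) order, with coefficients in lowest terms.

Method: 1, rho(e1), rho(e2), rho(e3) form a trace-orthogonal basis of the 2x2 complex matrices (tr(X Y) = 2 if X = Y, else 0), so M = m0*1 + m1*rho(e1) + m2*rho(e2) + m3*rho(e3) with m0 = tr(M)/2 = 9/2, m1 = tr(M rho(e1))/2 = 0, m2 = tr(M rho(e2))/2 = 9 - 7*I/3, m3 = tr(M rho(e3))/2 = 0.
Multiplying table entries, the bivector images are rho(e1 e2) = I*rho(e3), rho(e1 e3) = -I*rho(e2), rho(e2 e3) = I*rho(e1); with real blade coefficients the real parts of m0..m3 are the coefficients of 1, e1, e2, e3 and the imaginary parts give the bivectors (e2 e3: Im m1, e1 e3: -Im m2, e1 e2: Im m3).
Answer: 9/2 + 9*e2 + 7/3*e1 e3


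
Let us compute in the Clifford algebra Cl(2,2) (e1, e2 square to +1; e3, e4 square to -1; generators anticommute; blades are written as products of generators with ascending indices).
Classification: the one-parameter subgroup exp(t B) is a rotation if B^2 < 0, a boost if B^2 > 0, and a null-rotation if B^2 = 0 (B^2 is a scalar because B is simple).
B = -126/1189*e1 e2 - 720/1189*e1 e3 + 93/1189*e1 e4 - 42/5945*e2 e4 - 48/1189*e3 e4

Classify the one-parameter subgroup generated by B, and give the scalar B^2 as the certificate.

B^2 term by term: the squares give (-126/1189)^2*(e1 e2)^2 + (-720/1189)^2*(e1 e3)^2 + (93/1189)^2*(e1 e4)^2 + (-42/5945)^2*(e2 e4)^2 + (-48/1189)^2*(e3 e4)^2 = 15876/1413721*(-1) + 518400/1413721*(+1) + 8649/1413721*(+1) + 1764/35343025*(+1) + 2304/1413721*(-1) = 9/25 (each basis 2-blade squares to minus the product of its generators' squares); cross terms between blades sharing an index anticommute and cancel; the commuting (index-disjoint) pairs give grade-4 terms 2*c*c'*(blade product), which cancel blade by blade — e1 e2 e3 e4: 12096/1413721 - 12096/1413721 = 0 — confirming B is simple. So B^2 = 9/25.
Answer: boost, certificate B^2 = 9/25. Check the certificate: B^2 = 9/25, and that sign is decisive whatever form B takes.


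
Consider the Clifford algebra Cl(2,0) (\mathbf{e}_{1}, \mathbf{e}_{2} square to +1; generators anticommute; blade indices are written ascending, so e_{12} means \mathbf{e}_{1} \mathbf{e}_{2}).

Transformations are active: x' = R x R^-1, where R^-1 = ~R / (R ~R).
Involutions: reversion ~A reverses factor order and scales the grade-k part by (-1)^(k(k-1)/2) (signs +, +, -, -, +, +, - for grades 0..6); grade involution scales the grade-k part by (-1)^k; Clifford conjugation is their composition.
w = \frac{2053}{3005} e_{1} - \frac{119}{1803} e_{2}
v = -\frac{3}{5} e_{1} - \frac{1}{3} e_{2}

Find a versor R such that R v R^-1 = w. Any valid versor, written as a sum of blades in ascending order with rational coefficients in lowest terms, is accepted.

R = v + w = \frac{50}{601} e_{1} - \frac{240}{601} e_{2} works: the equal norms (\frac{106}{225}) guarantee its sandwich swaps v into w.
Answer: \frac{50}{601} e_{1} - \frac{240}{601} e_{2}


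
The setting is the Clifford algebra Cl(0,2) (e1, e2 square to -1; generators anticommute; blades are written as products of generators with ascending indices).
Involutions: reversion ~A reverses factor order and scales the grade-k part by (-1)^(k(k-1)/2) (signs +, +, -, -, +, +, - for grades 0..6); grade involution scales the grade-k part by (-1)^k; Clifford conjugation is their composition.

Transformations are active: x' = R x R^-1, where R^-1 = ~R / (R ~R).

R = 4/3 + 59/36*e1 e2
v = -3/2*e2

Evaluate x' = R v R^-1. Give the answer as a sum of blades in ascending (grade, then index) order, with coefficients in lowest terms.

~R = 4/3 - 59/36*e1 e2, and R ~R = 5785/1296, so R^-1 = ~R / (5785/1296).
R v = 59/24*e1 - 2*e2
Answer: 8496/5785*e1 + 3531/11570*e2


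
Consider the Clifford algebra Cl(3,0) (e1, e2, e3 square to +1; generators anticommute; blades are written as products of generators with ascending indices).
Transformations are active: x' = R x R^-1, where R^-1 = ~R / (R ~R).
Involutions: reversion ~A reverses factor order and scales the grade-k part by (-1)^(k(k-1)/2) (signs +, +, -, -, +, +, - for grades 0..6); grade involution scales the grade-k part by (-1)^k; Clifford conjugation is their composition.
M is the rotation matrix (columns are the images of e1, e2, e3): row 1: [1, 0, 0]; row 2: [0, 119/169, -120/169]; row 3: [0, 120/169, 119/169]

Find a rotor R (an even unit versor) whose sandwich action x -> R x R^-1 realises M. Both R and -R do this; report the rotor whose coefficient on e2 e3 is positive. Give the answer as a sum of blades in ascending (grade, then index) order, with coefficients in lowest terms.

Method: write R = a + b12*e1 e2 + b13*e1 e3 + b23*e2 e3 with a^2 + b12^2 + b13^2 + b23^2 = 1 (so R^-1 = ~R). Expanding the columns R e_j ~R gives tr M = 4a^2 - 1 and, from the antisymmetric part, M21 - M12 = -4a*b12, M13 - M31 = 4a*b13, M32 - M23 = -4a*b23.
Here tr M = 407/169, so a^2 = (1 + tr M)/4 = 144/169 and a = ±12/13. Taking a = 12/13: M21 - M12 = 0, M13 - M31 = 0, M32 - M23 = 240/169, giving b12 = 0, b13 = 0, b23 = -5/13, i.e. R = 12/13 - 5/13*e2 e3.
Its e2 e3 coefficient is negative, so report the other preimage -R.
Answer: -12/13 + 5/13*e2 e3. Key observation: the double cover Spin(3) -> SO(3) sends R and -R to the same matrix (trace 407/169 here), so the stated sign of the e2 e3 coefficient is what selects one sheet.


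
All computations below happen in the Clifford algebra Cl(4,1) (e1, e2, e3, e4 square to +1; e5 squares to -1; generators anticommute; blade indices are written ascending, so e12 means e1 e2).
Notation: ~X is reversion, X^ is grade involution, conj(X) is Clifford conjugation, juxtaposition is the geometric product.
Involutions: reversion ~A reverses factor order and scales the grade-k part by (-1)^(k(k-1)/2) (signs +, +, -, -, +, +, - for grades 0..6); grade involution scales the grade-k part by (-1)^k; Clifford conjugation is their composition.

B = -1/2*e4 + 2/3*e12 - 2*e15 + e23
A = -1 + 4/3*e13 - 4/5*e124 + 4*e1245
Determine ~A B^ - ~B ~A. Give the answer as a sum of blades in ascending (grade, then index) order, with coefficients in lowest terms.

first term: -31/30*e4 + 16/15*e12 + 2*e15 - 17/9*e23 - 8*e24 - 8/3*e35 - 8/3*e45 - 2*e125 + 2/15*e134 - 8/5*e245 + 4*e1345
second term: 31/30*e4 + 8/5*e12 - 2*e15 + 1/9*e23 + 8*e24 - 8/3*e35 + 8/3*e45 - 2*e125 + 22/15*e134 - 8/5*e245 + 4*e1345
Answer: -31/15*e4 - 8/15*e12 + 4*e15 - 2*e23 - 16*e24 - 16/3*e45 - 4/3*e134


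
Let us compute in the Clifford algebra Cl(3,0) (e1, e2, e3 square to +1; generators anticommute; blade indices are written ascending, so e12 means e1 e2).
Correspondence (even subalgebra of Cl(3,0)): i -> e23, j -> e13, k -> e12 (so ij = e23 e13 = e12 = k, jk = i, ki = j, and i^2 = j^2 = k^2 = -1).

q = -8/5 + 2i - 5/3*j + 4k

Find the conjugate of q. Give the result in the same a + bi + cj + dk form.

In blades: q = -8/5 + 4*e12 - 5/3*e13 + 2*e23.
Quaternion conjugation is reversion on the even subalgebra: the scalar is fixed and every grade-2 blade flips sign, giving -8/5 - 4*e12 + 5/3*e13 - 2*e23; translating back:
Answer: -8/5 - 2i + 5/3*j - 4k


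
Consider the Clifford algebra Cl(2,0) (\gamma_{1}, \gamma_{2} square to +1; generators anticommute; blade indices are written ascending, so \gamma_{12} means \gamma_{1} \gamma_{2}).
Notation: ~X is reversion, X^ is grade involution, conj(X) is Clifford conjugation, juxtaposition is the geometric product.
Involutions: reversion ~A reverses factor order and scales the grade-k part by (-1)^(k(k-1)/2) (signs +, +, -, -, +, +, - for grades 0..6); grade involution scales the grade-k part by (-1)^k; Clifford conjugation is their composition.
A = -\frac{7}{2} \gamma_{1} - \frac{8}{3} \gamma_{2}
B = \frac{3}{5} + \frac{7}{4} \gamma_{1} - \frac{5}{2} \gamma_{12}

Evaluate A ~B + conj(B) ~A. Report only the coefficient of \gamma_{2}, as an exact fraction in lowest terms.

first term: -\frac{49}{8} + \frac{137}{30} \gamma_{1} - \frac{207}{20} \gamma_{2} + \frac{14}{3} \gamma_{12}
second term: \frac{49}{8} - \frac{263}{30} \gamma_{1} + \frac{143}{20} \gamma_{2} + \frac{14}{3} \gamma_{12}
Answer: -\frac{16}{5}


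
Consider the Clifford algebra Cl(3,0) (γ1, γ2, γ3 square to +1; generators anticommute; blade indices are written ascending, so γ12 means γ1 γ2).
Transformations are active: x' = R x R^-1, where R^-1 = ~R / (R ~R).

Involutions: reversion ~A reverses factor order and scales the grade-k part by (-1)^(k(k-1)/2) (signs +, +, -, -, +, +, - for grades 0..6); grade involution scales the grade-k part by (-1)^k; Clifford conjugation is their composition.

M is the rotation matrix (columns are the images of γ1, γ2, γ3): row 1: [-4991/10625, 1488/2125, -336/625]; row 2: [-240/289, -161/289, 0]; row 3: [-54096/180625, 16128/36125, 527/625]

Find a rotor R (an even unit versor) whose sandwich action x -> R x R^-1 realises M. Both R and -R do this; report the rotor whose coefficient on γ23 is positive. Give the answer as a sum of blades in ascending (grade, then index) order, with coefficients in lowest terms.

Method: write R = a + b12*γ12 + b13*γ13 + b23*γ23 with a^2 + b12^2 + b13^2 + b23^2 = 1 (so R^-1 = ~R). Expanding the columns R e_j ~R gives tr M = 4a^2 - 1 and, from the antisymmetric part, M21 - M12 = -4a*b12, M13 - M31 = 4a*b13, M32 - M23 = -4a*b23.
Here tr M = -33169/180625, so a^2 = (1 + tr M)/4 = 36864/180625 and a = ±192/425. Taking a = 192/425: M21 - M12 = -55296/36125, M13 - M31 = -43008/180625, M32 - M23 = 16128/36125, giving b12 = 72/85, b13 = -56/425, b23 = -21/85, i.e. R = 192/425 + 72/85*γ12 - 56/425*γ13 - 21/85*γ23.
Its γ23 coefficient is negative, so report the other preimage -R.
Answer: -192/425 - 72/85*γ12 + 56/425*γ13 + 21/85*γ23. Why the constraint matters: R and -R act identically through the sandwich — M has trace -33169/180625 either way — so only the sign condition on γ23 picks one of the two preimages.


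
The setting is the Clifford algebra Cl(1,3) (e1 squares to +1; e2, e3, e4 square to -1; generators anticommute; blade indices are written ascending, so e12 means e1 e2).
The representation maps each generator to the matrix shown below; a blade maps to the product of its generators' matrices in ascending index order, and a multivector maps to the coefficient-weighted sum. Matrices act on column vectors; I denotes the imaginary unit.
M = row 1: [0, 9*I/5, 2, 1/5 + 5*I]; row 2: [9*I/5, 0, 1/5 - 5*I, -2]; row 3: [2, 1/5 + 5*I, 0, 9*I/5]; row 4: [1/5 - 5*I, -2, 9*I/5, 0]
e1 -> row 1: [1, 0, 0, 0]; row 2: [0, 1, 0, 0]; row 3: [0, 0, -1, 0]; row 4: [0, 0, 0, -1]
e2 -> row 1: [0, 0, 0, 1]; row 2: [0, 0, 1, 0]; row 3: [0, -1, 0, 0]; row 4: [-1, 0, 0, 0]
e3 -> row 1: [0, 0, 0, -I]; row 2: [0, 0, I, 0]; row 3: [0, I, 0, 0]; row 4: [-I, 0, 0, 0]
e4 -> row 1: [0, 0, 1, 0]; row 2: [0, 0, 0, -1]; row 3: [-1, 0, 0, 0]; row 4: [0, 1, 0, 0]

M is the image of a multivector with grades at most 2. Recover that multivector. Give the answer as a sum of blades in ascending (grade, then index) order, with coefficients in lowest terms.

Method: the blade images are trace-orthogonal — tr(rho(e_A) rho(e_B)^-1) = 4 if A = B and 0 otherwise — and rho(e_A)^-1 = (e_A)^2 * rho(e_A) with (e_A)^2 = +1 or -1, so the coefficient of e_A in the preimage is (e_A)^2 * tr(M rho(e_A))/4.
Nonzero projections over blades of grade <= 2: e12: (e12)^2 = +1, tr(M rho(e12)) = 4/5, coefficient 1/5; e13: (e13)^2 = +1, tr(M rho(e13)) = -20, coefficient -5; e14: (e14)^2 = +1, tr(M rho(e14)) = 8, coefficient 2; e34: (e34)^2 = -1, tr(M rho(e34)) = 36/5, coefficient -9/5. Every other blade of grade <= 2 projects to 0.
Answer: 1/5*e12 - 5*e13 + 2*e14 - 9/5*e34


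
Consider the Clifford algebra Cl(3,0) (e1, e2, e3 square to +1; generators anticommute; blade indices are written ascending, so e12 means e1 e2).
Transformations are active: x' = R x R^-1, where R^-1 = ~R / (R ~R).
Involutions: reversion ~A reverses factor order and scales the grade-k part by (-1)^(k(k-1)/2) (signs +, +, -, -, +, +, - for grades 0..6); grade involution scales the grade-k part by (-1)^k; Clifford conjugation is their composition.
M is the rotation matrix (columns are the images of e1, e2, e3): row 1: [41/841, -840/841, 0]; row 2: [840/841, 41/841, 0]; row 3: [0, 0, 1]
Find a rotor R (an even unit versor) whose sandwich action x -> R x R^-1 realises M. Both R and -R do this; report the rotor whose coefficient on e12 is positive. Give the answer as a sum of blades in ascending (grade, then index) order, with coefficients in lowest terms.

Method: write R = a + b12*e12 + b13*e13 + b23*e23 with a^2 + b12^2 + b13^2 + b23^2 = 1 (so R^-1 = ~R). Expanding the columns R e_j ~R gives tr M = 4a^2 - 1 and, from the antisymmetric part, M21 - M12 = -4a*b12, M13 - M31 = 4a*b13, M32 - M23 = -4a*b23.
Here tr M = 923/841, so a^2 = (1 + tr M)/4 = 441/841 and a = ±21/29. Taking a = 21/29: M21 - M12 = 1680/841, M13 - M31 = 0, M32 - M23 = 0, giving b12 = -20/29, b13 = 0, b23 = 0, i.e. R = 21/29 - 20/29*e12.
Its e12 coefficient is negative, so report the other preimage -R.
Answer: -21/29 + 20/29*e12. Uniqueness: Spin(3) -> SO(3) maps R and -R to the same rotation of trace 923/841; fixing the sign of the e12 coefficient removes the ambiguity.


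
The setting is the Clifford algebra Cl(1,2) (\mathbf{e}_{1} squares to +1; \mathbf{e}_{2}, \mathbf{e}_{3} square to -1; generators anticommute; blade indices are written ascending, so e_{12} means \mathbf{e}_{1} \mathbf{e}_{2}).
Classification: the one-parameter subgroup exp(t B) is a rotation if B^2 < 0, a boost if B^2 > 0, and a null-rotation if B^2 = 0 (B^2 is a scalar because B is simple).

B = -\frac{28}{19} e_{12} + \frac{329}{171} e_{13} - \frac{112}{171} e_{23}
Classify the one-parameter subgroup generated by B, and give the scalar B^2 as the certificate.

B^2 term by term: the squares give (-\frac{28}{19})^2*(e_{12})^2 + (\frac{329}{171})^2*(e_{13})^2 + (-\frac{112}{171})^2*(e_{23})^2 = \frac{784}{361}*(+1) + \frac{108241}{29241}*(+1) + \frac{12544}{29241}*(-1) = \frac{49}{9} (each basis 2-blade squares to minus the product of its generators' squares); cross terms between blades sharing an index anticommute and cancel. So B^2 = \frac{49}{9}.
Answer: boost, certificate B^2 = \frac{49}{9}. No conjugation can change B^2 = \frac{49}{9}; the sign gives the class.


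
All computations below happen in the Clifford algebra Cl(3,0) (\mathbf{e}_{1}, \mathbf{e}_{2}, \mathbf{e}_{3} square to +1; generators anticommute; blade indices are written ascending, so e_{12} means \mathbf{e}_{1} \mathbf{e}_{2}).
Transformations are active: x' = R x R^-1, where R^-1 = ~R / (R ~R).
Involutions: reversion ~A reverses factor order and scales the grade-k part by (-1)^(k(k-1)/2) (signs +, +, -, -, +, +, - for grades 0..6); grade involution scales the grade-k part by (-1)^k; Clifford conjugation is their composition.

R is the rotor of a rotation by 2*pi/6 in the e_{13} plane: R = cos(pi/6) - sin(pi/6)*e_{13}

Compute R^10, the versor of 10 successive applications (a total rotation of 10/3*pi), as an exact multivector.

Half-angle bookkeeping: 10 applications in e_{13} add up to rotor phase 10*pi/6 = \frac{5 \pi}{3}, so R^10 = cos(\frac{5 \pi}{3}) - sin(\frac{5 \pi}{3})*e_{13}.
cos(\frac{5 \pi}{3}) = \frac{1}{2} and sin(\frac{5 \pi}{3}) = - \frac{\sqrt{3}}{2}, so R^10 = \frac{1}{2} + \frac{\sqrt{3}}{2} e_{13}. The net rotation is 4/3*pi (after discarding 1 full turn, each of which contributes a factor -1 to the rotor); the rotor keeps the half-angle phase exactly.
Answer: \frac{1}{2} + \frac{\sqrt{3}}{2} e_{13}


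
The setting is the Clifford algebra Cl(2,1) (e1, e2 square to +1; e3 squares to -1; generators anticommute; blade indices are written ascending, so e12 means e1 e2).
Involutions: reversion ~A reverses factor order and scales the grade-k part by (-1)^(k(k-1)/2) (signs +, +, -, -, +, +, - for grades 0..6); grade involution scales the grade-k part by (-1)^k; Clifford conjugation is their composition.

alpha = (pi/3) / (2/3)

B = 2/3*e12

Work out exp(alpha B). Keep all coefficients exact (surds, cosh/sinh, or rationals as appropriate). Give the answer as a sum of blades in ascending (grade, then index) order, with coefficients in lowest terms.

B^2 = (2/3)^2*(e12)^2 = 4/9*(-1) = -4/9 (a basis 2-blade squares to minus the product of its generators' squares).
B^2 = -4/9 — a negative square means the series sums to a rotation: l = 2/3, alpha*l = pi/3, so exp(alpha B) = cos(pi/3) + (sin(pi/3)/(2/3))*B = 1/2 + (3*sqrt(3)/4)*B.
Answer: 1/2 + sqrt(3)/2*e12


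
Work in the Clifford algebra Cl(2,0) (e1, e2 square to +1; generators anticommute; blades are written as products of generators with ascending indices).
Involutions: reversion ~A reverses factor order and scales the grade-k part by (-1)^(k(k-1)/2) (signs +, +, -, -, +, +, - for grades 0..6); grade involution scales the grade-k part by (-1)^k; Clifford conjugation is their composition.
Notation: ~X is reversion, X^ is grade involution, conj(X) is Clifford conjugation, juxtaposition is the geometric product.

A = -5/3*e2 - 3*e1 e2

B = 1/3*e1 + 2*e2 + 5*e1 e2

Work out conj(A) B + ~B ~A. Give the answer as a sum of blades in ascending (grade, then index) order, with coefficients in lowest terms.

first term: -35/3 - 7/3*e1 - e2 - 5/9*e1 e2
second term: 35/3 + 7/3*e1 + e2 - 5/9*e1 e2
Answer: -10/9*e1 e2


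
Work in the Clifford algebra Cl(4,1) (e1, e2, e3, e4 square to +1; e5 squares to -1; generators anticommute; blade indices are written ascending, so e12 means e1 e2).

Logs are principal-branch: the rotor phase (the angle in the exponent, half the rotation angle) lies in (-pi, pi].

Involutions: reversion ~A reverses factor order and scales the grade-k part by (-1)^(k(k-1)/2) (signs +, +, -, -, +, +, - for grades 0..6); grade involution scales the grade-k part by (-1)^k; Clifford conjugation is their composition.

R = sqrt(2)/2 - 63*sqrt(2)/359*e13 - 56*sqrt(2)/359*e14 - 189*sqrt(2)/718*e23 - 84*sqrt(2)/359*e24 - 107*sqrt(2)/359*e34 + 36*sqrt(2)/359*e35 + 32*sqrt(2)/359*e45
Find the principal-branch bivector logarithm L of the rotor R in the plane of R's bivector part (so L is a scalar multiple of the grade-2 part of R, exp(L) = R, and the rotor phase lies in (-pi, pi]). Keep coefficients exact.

The scalar part of R is sqrt(2)/2, which fixes the principal-branch rotor phase; the unit plane is then the bivector part divided by the sine of that phase, and L is that plane scaled by the phase.
Concretely: cos(phase) = sqrt(2)/2 gives phase = ±pi/4, and since phase/sin(phase) is even the sign is immaterial: L = (phase/sin(phase)) * <R>_2 = (sqrt(2)*pi/4) * <R>_2.
Answer: -63*pi/718*e13 - 28*pi/359*e14 - 189*pi/1436*e23 - 42*pi/359*e24 - 107*pi/718*e34 + 18*pi/359*e35 + 16*pi/359*e45


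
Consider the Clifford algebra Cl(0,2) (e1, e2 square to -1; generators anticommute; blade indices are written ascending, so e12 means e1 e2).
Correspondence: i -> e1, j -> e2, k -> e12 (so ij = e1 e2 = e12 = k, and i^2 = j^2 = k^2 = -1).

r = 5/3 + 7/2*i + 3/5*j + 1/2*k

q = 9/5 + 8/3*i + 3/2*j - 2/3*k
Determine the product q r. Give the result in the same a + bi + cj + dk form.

In blades: q = 9/5 + 8/3*e1 + 3/2*e2 - 2/3*e12, r = 5/3 + 7/2*e1 + 3/5*e2 + 1/2*e12.
Distribute q over r term by term (generator squares from the signature, products reordered to ascending indices): (9/5)*r = 3 + 63/10*e1 + 27/25*e2 + 9/10*e12; (8/3*e1)*r = -28/3 + 40/9*e1 - 4/3*e2 + 8/5*e12; (3/2*e2)*r = -9/10 + 3/4*e1 + 5/2*e2 - 21/4*e12; (-2/3*e12)*r = 1/3 + 2/5*e1 - 7/3*e2 - 10/9*e12.
Sum: -69/10 + 2141/180*e1 - 13/150*e2 - 139/36*e12; translating back through the correspondence:
Answer: -69/10 + 2141/180*i - 13/150*j - 139/36*k


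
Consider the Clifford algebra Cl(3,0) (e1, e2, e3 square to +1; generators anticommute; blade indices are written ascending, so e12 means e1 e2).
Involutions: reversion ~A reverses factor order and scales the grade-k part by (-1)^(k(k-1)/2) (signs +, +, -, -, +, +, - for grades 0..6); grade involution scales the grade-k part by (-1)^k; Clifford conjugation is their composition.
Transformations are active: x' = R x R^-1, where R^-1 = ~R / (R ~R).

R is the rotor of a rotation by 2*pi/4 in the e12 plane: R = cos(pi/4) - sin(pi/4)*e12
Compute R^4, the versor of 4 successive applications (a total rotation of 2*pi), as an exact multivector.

Rotor phase runs at HALF the rotation angle; powers of one rotor simply add phase, so after 4 steps in e12 the phase is 4*pi/4 = pi and R^4 = cos(pi) - sin(pi)*e12.
cos(pi) = -1 and sin(pi) = 0, so R^4 = -1. The total rotation 2*pi is 1 full turn, so every vector returns to itself, yet the rotor is -1, on the OTHER sheet of the double cover (an odd number of 2*pi turns).
Answer: -1


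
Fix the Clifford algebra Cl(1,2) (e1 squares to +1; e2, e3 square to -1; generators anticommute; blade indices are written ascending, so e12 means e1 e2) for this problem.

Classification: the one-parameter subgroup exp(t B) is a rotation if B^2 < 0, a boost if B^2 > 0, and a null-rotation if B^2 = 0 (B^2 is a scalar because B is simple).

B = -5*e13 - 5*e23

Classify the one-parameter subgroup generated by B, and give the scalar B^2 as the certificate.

B^2 term by term: the squares give (-5)^2*(e13)^2 + (-5)^2*(e23)^2 = 25*(+1) + 25*(-1) = 0 (each basis 2-blade squares to minus the product of its generators' squares); cross terms between blades sharing an index anticommute and cancel. So B^2 = 0.
Answer: null-rotation, certificate B^2 = 0. B^2 = 0 is basis-independent, so its sign is the whole story.


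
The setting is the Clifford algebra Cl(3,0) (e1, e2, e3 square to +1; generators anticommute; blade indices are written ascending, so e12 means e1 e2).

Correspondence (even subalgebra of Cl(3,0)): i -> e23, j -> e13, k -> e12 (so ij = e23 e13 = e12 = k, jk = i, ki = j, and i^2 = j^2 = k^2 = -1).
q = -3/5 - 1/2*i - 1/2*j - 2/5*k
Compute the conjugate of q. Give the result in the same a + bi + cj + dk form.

In blades: q = -3/5 - 2/5*e12 - 1/2*e13 - 1/2*e23.
Quaternion conjugation is reversion on the even subalgebra: the scalar is fixed and every grade-2 blade flips sign, giving -3/5 + 2/5*e12 + 1/2*e13 + 1/2*e23; translating back:
Answer: -3/5 + 1/2*i + 1/2*j + 2/5*k


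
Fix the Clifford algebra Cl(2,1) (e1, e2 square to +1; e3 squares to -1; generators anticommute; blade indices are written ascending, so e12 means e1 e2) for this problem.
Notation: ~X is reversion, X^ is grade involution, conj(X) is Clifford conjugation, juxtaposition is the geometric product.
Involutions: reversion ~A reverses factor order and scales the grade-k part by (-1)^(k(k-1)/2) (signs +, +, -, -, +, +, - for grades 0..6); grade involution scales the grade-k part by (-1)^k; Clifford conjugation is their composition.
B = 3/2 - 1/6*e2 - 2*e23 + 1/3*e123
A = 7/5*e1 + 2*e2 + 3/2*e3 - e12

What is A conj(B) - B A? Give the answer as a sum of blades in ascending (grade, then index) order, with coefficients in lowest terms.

first term: 1/3 + 29/15*e1 + 6*e2 + 79/12*e3 - 53/30*e12 - 8/3*e13 + 13/60*e23 + 14/5*e123
second term: -1/3 + 29/15*e1 + 6*e2 + 79/12*e3 - 53/30*e12 - 8/3*e13 + 13/60*e23 - 14/5*e123
Answer: 2/3 + 28/5*e123


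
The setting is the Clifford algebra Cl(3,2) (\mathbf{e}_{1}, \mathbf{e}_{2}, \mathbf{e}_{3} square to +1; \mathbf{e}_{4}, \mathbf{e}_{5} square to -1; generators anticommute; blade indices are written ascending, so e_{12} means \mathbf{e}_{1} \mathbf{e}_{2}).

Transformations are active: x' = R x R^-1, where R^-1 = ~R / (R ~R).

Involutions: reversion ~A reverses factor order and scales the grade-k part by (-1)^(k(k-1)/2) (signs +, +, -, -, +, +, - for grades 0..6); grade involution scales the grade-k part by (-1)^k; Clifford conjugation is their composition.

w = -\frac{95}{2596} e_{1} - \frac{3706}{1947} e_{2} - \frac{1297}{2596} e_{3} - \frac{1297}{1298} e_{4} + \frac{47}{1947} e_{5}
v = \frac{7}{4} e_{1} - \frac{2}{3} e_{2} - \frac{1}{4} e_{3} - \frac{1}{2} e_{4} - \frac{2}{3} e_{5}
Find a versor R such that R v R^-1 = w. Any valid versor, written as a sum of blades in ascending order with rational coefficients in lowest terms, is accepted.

Reasoning: v^2 = w^2 = \frac{23}{8} since conjugation preserves the quadratic form; R = v + w = \frac{1112}{649} e_{1} - \frac{1668}{649} e_{2} - \frac{973}{1298} e_{3} - \frac{973}{649} e_{4} - \frac{417}{649} e_{5} is then valid when invertible, keeping its own part and reversing (v - w)/2.
Answer: \frac{1112}{649} e_{1} - \frac{1668}{649} e_{2} - \frac{973}{1298} e_{3} - \frac{973}{649} e_{4} - \frac{417}{649} e_{5}


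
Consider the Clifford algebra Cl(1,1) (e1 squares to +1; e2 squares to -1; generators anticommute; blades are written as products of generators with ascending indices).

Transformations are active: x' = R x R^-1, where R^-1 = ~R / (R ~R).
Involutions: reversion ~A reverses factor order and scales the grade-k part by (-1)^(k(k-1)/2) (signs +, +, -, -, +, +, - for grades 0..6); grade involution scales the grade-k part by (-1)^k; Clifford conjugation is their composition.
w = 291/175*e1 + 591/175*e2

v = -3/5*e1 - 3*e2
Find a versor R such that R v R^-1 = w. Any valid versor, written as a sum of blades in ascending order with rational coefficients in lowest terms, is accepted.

Take R = v + w = 186/175*e1 + 66/175*e2. Because q(v) = q(w) = -216/25, conjugation by R sends v exactly to w.
Answer: 186/175*e1 + 66/175*e2


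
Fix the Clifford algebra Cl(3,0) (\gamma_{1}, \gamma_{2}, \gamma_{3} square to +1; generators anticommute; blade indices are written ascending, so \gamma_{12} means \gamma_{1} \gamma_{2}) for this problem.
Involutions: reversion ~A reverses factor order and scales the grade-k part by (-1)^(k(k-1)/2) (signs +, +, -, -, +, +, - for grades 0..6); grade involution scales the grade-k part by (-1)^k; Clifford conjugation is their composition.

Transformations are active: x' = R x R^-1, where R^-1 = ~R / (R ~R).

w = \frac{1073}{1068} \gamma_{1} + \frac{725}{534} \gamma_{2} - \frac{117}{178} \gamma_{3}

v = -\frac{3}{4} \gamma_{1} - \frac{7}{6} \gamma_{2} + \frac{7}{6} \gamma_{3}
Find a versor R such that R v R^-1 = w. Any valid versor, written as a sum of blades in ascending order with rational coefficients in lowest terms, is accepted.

R = v + w = \frac{68}{267} \gamma_{1} + \frac{17}{89} \gamma_{2} + \frac{136}{267} \gamma_{3} works: the equal norms (\frac{473}{144}) guarantee its sandwich swaps v into w.
Answer: \frac{68}{267} \gamma_{1} + \frac{17}{89} \gamma_{2} + \frac{136}{267} \gamma_{3}


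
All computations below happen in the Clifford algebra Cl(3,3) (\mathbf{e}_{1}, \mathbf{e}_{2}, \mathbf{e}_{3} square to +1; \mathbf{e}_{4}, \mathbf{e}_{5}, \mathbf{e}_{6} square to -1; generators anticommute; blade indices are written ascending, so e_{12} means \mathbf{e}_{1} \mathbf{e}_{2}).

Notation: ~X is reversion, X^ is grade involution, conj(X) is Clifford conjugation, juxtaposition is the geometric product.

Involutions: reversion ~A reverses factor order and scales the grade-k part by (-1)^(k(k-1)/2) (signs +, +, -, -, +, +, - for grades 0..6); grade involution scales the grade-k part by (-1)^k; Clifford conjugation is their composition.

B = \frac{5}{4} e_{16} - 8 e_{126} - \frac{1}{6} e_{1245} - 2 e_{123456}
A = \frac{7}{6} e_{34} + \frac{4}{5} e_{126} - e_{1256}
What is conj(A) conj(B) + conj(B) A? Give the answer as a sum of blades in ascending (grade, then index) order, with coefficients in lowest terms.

first term: -\frac{32}{5} + e_{2} + 8 e_{5} + \frac{5}{4} e_{25} - 2 e_{34} - \frac{1}{6} e_{46} - \frac{8}{5} e_{345} + \frac{2}{15} e_{456} - \frac{7}{36} e_{1235} - \frac{7}{3} e_{1256} + \frac{35}{24} e_{1346} + \frac{28}{3} e_{12346}
second term: -\frac{32}{5} + e_{2} - 8 e_{5} + \frac{5}{4} e_{25} - 2 e_{34} + \frac{1}{6} e_{46} + \frac{8}{5} e_{345} + \frac{2}{15} e_{456} - \frac{7}{36} e_{1235} + \frac{7}{3} e_{1256} - \frac{35}{24} e_{1346} - \frac{28}{3} e_{12346}
Answer: -\frac{64}{5} + 2 e_{2} + \frac{5}{2} e_{25} - 4 e_{34} + \frac{4}{15} e_{456} - \frac{7}{18} e_{1235}


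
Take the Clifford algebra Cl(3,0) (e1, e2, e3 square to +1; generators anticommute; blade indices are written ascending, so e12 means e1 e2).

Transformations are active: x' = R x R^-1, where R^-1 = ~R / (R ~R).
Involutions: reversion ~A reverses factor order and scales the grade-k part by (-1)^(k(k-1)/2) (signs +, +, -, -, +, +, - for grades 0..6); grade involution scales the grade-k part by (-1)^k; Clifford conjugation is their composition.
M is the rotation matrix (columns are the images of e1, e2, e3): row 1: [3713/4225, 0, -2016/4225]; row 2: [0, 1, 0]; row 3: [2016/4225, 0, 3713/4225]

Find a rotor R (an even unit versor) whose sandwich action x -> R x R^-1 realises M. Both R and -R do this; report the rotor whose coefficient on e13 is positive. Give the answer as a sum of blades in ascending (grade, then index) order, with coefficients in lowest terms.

Method: write R = a + b12*e12 + b13*e13 + b23*e23 with a^2 + b12^2 + b13^2 + b23^2 = 1 (so R^-1 = ~R). Expanding the columns R e_j ~R gives tr M = 4a^2 - 1 and, from the antisymmetric part, M21 - M12 = -4a*b12, M13 - M31 = 4a*b13, M32 - M23 = -4a*b23.
Here tr M = 11651/4225, so a^2 = (1 + tr M)/4 = 3969/4225 and a = ±63/65. Taking a = 63/65: M21 - M12 = 0, M13 - M31 = -4032/4225, M32 - M23 = 0, giving b12 = 0, b13 = -16/65, b23 = 0, i.e. R = 63/65 - 16/65*e13.
Its e13 coefficient is negative, so report the other preimage -R.
Answer: -63/65 + 16/65*e13. Uniqueness: Spin(3) -> SO(3) maps R and -R to the same rotation of trace 11651/4225; fixing the sign of the e13 coefficient removes the ambiguity.


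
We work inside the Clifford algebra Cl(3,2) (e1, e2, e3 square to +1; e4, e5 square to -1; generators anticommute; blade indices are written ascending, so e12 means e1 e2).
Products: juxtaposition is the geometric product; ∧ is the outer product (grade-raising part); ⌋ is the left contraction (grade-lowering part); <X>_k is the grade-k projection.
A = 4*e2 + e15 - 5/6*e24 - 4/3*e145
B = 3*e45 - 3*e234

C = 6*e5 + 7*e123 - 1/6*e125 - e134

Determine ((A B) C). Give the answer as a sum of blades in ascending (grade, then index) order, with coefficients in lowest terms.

step 1: 4*e1 - 5/2*e3 + 3*e14 + 5/2*e25 - 12*e34 + 12*e245 + 4*e1235 + 3*e12345
step 2: 139/12*e1 - 15*e2 + 7/3*e3 + 28*e5 - 35/2*e12 - 9/2*e14 + 24*e15 + 28*e23 - 72*e24 - 11/3*e25 - 9/2*e34 - 15*e35 - 21*e45 - 24*e123 + 84*e124 + 35/2*e135 + 18*e145 - 21*e234 + 7/2*e245 - 72*e345 - 18*e1234 + 149/12*e1235 - 84*e1345 - 1/2*e12345
Answer: 139/12*e1 - 15*e2 + 7/3*e3 + 28*e5 - 35/2*e12 - 9/2*e14 + 24*e15 + 28*e23 - 72*e24 - 11/3*e25 - 9/2*e34 - 15*e35 - 21*e45 - 24*e123 + 84*e124 + 35/2*e135 + 18*e145 - 21*e234 + 7/2*e245 - 72*e345 - 18*e1234 + 149/12*e1235 - 84*e1345 - 1/2*e12345


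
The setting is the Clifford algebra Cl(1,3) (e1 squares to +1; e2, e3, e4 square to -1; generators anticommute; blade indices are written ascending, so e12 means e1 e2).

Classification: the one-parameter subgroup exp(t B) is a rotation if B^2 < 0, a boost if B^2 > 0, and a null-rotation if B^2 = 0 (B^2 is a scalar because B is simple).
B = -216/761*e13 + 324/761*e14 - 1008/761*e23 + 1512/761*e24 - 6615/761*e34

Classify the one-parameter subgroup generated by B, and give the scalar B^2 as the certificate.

B^2 term by term: the squares give (-216/761)^2*(e13)^2 + (324/761)^2*(e14)^2 + (-1008/761)^2*(e23)^2 + (1512/761)^2*(e24)^2 + (-6615/761)^2*(e34)^2 = 46656/579121*(+1) + 104976/579121*(+1) + 1016064/579121*(-1) + 2286144/579121*(-1) + 43758225/579121*(-1) = -81 (each basis 2-blade squares to minus the product of its generators' squares); cross terms between blades sharing an index anticommute and cancel; the commuting (index-disjoint) pairs give grade-4 terms 2*c*c'*(blade product), which cancel blade by blade — e1234: 653184/579121 - 653184/579121 = 0 — confirming B is simple. So B^2 = -81.
Answer: rotation, certificate B^2 = -81. The scalar -81 is the complete invariant here: its sign names the subgroup type.
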